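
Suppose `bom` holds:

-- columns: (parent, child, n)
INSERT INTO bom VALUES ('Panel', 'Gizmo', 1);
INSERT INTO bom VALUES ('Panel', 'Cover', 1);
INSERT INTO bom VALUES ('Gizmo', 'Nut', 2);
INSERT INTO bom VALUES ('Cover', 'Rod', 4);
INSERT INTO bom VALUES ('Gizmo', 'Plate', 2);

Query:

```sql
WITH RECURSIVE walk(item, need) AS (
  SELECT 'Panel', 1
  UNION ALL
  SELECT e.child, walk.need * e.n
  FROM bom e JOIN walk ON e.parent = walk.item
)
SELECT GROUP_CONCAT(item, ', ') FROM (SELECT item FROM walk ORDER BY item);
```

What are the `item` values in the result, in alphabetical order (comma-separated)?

Cover, Gizmo, Nut, Panel, Plate, Rod

Base: (Panel, need=1).
Iteration 1: components of {Panel} -> Cover = 1*1 = 1, Gizmo = 1*1 = 1.
Iteration 2: components of {Cover,Gizmo} -> Nut = 1*2 = 2, Plate = 1*2 = 2, Rod = 1*4 = 4.
Iteration 3: no further components; recursion stops.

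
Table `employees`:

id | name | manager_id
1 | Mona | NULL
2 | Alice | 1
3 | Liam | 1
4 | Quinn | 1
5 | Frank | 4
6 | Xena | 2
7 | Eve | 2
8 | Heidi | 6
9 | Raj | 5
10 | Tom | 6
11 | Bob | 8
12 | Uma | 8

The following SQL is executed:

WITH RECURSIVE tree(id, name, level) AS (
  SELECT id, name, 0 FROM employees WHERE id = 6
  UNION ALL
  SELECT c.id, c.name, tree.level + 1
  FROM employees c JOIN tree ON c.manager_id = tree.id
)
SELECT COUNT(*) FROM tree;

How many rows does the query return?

5

Base: id=6 (Xena) at level 0.
Iteration 1: rows with manager_id in {6} -> Heidi (id 8, level 1), Tom (id 10, level 1).
Iteration 2: rows with manager_id in {8,10} -> Bob (id 11, level 2), Uma (id 12, level 2).
Iteration 3: no rows with manager_id in {11,12}; recursion stops.
Total rows emitted: 5.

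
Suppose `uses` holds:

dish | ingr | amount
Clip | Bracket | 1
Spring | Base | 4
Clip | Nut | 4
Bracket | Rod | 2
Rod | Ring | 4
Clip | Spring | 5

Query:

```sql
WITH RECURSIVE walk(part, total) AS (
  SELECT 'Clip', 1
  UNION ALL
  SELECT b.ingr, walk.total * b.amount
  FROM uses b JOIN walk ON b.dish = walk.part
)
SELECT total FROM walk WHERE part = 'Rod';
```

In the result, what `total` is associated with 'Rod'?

2

Base: (Clip, total=1).
Iteration 1: components of {Clip} -> Bracket = 1*1 = 1, Nut = 1*4 = 4, Spring = 1*5 = 5.
Iteration 2: components of {Bracket,Nut,Spring} -> Base = 5*4 = 20, Rod = 1*2 = 2.
Iteration 3: components of {Base,Rod} -> Ring = 2*4 = 8.
Iteration 4: no further components; recursion stops.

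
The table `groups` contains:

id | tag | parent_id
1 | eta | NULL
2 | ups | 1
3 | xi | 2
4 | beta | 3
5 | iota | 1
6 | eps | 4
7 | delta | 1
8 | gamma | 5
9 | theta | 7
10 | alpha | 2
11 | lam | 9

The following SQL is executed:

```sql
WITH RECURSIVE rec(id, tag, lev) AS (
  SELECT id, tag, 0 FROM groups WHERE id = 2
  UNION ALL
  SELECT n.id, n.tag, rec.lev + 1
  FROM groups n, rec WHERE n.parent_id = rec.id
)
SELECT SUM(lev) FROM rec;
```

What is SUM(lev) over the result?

7

Base: id=2 (ups) at lev 0.
Iteration 1: rows with parent_id in {2} -> xi (id 3, lev 1), alpha (id 10, lev 1).
Iteration 2: rows with parent_id in {3,10} -> beta (id 4, lev 2).
Iteration 3: rows with parent_id in {4} -> eps (id 6, lev 3).
Iteration 4: no rows with parent_id in {6}; recursion stops.
SUM(lev) = 0 + 1 + 1 + 2 + 3 = 7.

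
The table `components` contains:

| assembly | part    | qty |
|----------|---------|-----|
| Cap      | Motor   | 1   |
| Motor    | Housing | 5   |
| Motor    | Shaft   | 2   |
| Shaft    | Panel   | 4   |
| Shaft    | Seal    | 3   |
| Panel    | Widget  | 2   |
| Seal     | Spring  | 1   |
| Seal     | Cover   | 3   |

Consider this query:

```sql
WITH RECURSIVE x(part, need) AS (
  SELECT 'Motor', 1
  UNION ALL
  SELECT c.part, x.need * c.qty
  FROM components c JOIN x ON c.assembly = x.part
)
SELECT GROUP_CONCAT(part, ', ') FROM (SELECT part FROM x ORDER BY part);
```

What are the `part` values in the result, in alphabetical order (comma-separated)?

Base: (Motor, need=1).
Iteration 1: components of {Motor} -> Housing = 1*5 = 5, Shaft = 1*2 = 2.
Iteration 2: components of {Housing,Shaft} -> Panel = 2*4 = 8, Seal = 2*3 = 6.
Iteration 3: components of {Panel,Seal} -> Cover = 6*3 = 18, Spring = 6*1 = 6, Widget = 8*2 = 16.
Iteration 4: no further components; recursion stops.

Cover, Housing, Motor, Panel, Seal, Shaft, Spring, Widget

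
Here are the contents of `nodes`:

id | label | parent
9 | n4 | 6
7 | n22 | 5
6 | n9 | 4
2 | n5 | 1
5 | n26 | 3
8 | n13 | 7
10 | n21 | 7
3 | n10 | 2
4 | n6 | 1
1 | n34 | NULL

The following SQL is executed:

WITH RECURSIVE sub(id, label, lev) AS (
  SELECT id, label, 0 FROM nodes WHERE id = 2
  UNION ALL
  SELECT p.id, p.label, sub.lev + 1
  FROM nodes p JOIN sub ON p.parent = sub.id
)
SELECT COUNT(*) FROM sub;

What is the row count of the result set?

6

Base: id=2 (n5) at lev 0.
Iteration 1: rows with parent in {2} -> n10 (id 3, lev 1).
Iteration 2: rows with parent in {3} -> n26 (id 5, lev 2).
Iteration 3: rows with parent in {5} -> n22 (id 7, lev 3).
Iteration 4: rows with parent in {7} -> n13 (id 8, lev 4), n21 (id 10, lev 4).
Iteration 5: no rows with parent in {8,10}; recursion stops.
Total rows emitted: 6.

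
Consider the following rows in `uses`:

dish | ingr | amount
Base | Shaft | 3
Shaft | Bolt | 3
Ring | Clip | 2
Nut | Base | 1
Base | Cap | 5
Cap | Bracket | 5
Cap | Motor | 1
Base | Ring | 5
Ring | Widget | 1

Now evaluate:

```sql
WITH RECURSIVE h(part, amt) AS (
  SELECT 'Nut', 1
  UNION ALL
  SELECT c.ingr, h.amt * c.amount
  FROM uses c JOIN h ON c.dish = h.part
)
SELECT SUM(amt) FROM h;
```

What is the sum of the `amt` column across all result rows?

Base: (Nut, amt=1).
Iteration 1: components of {Nut} -> Base = 1*1 = 1.
Iteration 2: components of {Base} -> Cap = 1*5 = 5, Ring = 1*5 = 5, Shaft = 1*3 = 3.
Iteration 3: components of {Cap,Ring,Shaft} -> Bolt = 3*3 = 9, Bracket = 5*5 = 25, Clip = 5*2 = 10, Motor = 5*1 = 5, Widget = 5*1 = 5.
Iteration 4: no further components; recursion stops.
SUM(amt) = 1 + 1 + 5 + 5 + 3 + 5 + 10 + 5 + 25 + 9 = 69.

69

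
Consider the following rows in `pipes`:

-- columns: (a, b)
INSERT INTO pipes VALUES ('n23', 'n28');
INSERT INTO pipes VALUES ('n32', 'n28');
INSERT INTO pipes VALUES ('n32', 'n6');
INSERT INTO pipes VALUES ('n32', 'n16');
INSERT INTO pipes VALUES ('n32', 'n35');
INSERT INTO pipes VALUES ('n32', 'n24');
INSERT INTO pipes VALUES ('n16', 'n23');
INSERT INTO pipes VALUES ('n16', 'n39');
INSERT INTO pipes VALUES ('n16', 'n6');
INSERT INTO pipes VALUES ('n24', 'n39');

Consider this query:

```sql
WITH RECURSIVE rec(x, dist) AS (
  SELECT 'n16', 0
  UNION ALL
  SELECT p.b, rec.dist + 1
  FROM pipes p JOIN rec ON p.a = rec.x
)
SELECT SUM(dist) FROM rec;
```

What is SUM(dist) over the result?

5

Base: (n16, dist=0).
Iteration 1: edges from {n16} -> (n23, dist=1), (n39, dist=1), (n6, dist=1).
Iteration 2: edges from {n23,n39,n6} -> (n28, dist=2).
Iteration 3: no outgoing edges from {n28}; recursion stops.
SUM(dist) = 0 + 1 + 1 + 1 + 2 = 5.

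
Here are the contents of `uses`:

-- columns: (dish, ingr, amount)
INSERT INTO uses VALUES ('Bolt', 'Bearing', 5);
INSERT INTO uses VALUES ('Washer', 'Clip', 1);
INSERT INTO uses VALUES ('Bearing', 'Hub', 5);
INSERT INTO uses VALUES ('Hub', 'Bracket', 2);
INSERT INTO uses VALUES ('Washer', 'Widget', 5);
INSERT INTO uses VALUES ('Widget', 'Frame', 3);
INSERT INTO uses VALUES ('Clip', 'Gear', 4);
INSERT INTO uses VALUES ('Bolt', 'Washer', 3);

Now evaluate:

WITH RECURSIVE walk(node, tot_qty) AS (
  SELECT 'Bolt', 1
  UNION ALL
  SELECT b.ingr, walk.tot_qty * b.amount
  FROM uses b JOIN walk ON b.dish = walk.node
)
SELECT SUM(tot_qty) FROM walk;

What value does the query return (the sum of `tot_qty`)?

159

Base: (Bolt, tot_qty=1).
Iteration 1: components of {Bolt} -> Bearing = 1*5 = 5, Washer = 1*3 = 3.
Iteration 2: components of {Bearing,Washer} -> Clip = 3*1 = 3, Hub = 5*5 = 25, Widget = 3*5 = 15.
Iteration 3: components of {Clip,Hub,Widget} -> Bracket = 25*2 = 50, Frame = 15*3 = 45, Gear = 3*4 = 12.
Iteration 4: no further components; recursion stops.
SUM(tot_qty) = 1 + 3 + 5 + 3 + 15 + 25 + 12 + 45 + 50 = 159.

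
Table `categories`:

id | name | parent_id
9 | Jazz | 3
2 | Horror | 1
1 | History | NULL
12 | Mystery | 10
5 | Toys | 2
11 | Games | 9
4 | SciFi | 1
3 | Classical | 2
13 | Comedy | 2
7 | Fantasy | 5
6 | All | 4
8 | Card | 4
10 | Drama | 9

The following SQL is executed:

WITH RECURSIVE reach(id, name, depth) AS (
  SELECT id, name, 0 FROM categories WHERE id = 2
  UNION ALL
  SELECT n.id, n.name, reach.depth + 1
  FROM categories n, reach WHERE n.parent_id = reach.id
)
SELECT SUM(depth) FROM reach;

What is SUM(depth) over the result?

17

Base: id=2 (Horror) at depth 0.
Iteration 1: rows with parent_id in {2} -> Classical (id 3, depth 1), Toys (id 5, depth 1), Comedy (id 13, depth 1).
Iteration 2: rows with parent_id in {3,5,13} -> Fantasy (id 7, depth 2), Jazz (id 9, depth 2).
Iteration 3: rows with parent_id in {7,9} -> Drama (id 10, depth 3), Games (id 11, depth 3).
Iteration 4: rows with parent_id in {10,11} -> Mystery (id 12, depth 4).
Iteration 5: no rows with parent_id in {12}; recursion stops.
SUM(depth) = 0 + 1 + 1 + 1 + 2 + 2 + 3 + 3 + 4 = 17.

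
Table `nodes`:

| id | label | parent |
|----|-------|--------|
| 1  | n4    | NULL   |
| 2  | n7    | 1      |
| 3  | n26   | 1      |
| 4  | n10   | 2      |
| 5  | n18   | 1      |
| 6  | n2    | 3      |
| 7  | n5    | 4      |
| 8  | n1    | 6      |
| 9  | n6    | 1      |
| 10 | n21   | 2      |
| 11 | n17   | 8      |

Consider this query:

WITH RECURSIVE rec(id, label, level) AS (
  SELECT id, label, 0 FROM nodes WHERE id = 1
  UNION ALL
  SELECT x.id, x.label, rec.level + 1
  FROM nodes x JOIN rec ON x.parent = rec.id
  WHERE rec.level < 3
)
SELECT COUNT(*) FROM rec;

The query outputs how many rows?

Base: id=1 (n4) at level 0.
Iteration 1: rows with parent in {1} -> n7 (id 2, level 1), n26 (id 3, level 1), n18 (id 5, level 1), n6 (id 9, level 1).
Iteration 2: rows with parent in {2,3,5,9} -> n10 (id 4, level 2), n2 (id 6, level 2), n21 (id 10, level 2).
Iteration 3: rows with parent in {4,6,10} -> n5 (id 7, level 3), n1 (id 8, level 3).
Iteration 4: level < 3 fails for all current rows; recursion stops.
Total rows emitted: 10.

10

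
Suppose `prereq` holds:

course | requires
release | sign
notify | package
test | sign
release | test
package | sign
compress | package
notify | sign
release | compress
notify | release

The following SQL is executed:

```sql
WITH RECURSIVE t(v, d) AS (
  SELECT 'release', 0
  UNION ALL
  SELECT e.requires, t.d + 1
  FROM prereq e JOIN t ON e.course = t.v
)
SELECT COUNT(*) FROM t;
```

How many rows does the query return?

7

Base: (release, d=0).
Iteration 1: edges from {release} -> (compress, d=1), (sign, d=1), (test, d=1).
Iteration 2: edges from {compress,sign,test} -> (package, d=2), (sign, d=2).
Iteration 3: edges from {package,sign} -> (sign, d=3).
Iteration 4: no outgoing edges from {sign}; recursion stops.
Total rows emitted: 7.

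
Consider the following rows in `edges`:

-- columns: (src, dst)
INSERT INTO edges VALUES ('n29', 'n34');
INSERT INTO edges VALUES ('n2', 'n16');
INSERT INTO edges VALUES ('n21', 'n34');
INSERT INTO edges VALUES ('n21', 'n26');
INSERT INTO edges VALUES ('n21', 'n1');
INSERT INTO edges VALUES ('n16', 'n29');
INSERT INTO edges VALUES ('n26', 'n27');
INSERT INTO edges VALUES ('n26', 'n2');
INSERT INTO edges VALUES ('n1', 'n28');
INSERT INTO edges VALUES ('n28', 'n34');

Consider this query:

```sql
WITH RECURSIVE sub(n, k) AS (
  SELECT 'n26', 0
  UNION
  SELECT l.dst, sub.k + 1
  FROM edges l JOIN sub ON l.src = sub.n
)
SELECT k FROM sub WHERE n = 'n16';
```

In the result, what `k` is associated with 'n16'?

Base: (n26, k=0).
Iteration 1: edges from {n26} -> (n2, k=1), (n27, k=1).
Iteration 2: edges from {n2,n27} -> (n16, k=2).
Iteration 3: edges from {n16} -> (n29, k=3).
Iteration 4: edges from {n29} -> (n34, k=4).
Iteration 5: no outgoing edges from {n34}; recursion stops.

2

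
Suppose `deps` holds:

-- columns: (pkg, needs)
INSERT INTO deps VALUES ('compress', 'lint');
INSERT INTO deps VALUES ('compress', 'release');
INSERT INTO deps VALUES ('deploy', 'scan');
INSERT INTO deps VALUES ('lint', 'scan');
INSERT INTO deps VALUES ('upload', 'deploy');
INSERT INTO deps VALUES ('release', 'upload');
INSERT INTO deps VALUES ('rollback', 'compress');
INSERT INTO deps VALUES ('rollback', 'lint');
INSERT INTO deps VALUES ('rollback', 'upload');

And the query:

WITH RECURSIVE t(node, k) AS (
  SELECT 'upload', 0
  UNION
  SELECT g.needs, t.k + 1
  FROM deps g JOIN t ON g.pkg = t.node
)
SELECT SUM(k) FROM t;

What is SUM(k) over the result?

3

Base: (upload, k=0).
Iteration 1: edges from {upload} -> (deploy, k=1).
Iteration 2: edges from {deploy} -> (scan, k=2).
Iteration 3: no outgoing edges from {scan}; recursion stops.
SUM(k) = 0 + 1 + 2 = 3.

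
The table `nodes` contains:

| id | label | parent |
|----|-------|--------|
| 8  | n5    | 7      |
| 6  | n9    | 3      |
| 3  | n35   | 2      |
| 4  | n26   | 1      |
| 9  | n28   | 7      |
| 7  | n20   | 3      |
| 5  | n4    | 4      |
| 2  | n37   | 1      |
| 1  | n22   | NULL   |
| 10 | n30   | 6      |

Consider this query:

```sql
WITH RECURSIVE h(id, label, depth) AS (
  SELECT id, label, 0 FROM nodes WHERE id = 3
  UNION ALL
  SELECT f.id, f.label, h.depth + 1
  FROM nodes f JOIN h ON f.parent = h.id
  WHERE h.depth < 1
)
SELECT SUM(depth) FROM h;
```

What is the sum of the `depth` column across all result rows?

2

Base: id=3 (n35) at depth 0.
Iteration 1: rows with parent in {3} -> n9 (id 6, depth 1), n20 (id 7, depth 1).
Iteration 2: depth < 1 fails for all current rows; recursion stops.
SUM(depth) = 0 + 1 + 1 = 2.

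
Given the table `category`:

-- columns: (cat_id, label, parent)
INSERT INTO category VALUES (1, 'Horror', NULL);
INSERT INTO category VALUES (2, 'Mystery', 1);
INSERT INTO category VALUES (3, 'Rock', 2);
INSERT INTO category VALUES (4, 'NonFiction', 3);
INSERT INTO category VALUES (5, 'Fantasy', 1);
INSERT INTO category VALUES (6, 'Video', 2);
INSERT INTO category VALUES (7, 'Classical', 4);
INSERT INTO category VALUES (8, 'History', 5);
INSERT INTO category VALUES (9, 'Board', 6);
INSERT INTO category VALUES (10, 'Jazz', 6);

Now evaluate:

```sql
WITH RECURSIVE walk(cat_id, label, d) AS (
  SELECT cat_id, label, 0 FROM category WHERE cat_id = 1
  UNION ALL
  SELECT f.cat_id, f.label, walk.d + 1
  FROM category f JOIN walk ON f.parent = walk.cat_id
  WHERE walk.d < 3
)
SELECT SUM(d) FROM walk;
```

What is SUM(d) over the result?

Base: cat_id=1 (Horror) at d 0.
Iteration 1: rows with parent in {1} -> Mystery (id 2, d 1), Fantasy (id 5, d 1).
Iteration 2: rows with parent in {2,5} -> Rock (id 3, d 2), Video (id 6, d 2), History (id 8, d 2).
Iteration 3: rows with parent in {3,6,8} -> NonFiction (id 4, d 3), Board (id 9, d 3), Jazz (id 10, d 3).
Iteration 4: d < 3 fails for all current rows; recursion stops.
SUM(d) = 0 + 1 + 1 + 2 + 2 + 2 + 3 + 3 + 3 = 17.

17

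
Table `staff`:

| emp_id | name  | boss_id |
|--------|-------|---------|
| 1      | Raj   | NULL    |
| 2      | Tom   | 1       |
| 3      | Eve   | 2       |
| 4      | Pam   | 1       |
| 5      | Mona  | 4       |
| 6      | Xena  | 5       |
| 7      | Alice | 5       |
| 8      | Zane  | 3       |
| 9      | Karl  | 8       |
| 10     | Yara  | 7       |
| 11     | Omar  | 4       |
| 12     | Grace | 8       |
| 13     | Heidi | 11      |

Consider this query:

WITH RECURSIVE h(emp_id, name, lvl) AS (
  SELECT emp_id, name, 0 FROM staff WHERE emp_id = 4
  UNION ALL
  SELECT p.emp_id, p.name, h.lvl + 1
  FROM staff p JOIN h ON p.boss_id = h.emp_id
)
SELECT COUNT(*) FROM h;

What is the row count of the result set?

Base: emp_id=4 (Pam) at lvl 0.
Iteration 1: rows with boss_id in {4} -> Mona (id 5, lvl 1), Omar (id 11, lvl 1).
Iteration 2: rows with boss_id in {5,11} -> Xena (id 6, lvl 2), Alice (id 7, lvl 2), Heidi (id 13, lvl 2).
Iteration 3: rows with boss_id in {6,7,13} -> Yara (id 10, lvl 3).
Iteration 4: no rows with boss_id in {10}; recursion stops.
Total rows emitted: 7.

7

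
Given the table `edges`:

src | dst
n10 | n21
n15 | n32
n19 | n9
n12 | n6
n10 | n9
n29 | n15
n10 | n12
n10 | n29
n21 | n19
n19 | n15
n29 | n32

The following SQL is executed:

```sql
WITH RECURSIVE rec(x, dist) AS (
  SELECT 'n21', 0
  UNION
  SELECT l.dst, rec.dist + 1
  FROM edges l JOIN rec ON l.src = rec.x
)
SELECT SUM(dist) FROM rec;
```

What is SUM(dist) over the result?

8

Base: (n21, dist=0).
Iteration 1: edges from {n21} -> (n19, dist=1).
Iteration 2: edges from {n19} -> (n15, dist=2), (n9, dist=2).
Iteration 3: edges from {n15,n9} -> (n32, dist=3).
Iteration 4: no outgoing edges from {n32}; recursion stops.
SUM(dist) = 0 + 1 + 2 + 2 + 3 = 8.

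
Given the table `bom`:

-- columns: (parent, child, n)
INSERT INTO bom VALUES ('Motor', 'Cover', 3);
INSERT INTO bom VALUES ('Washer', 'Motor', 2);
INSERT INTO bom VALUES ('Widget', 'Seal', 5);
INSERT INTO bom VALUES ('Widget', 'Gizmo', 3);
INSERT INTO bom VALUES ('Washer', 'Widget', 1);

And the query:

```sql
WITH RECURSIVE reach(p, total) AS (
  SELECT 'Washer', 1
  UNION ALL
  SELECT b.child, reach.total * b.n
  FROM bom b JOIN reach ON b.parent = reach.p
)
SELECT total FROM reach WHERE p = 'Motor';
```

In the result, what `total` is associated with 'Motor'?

Base: (Washer, total=1).
Iteration 1: components of {Washer} -> Motor = 1*2 = 2, Widget = 1*1 = 1.
Iteration 2: components of {Motor,Widget} -> Cover = 2*3 = 6, Gizmo = 1*3 = 3, Seal = 1*5 = 5.
Iteration 3: no further components; recursion stops.

2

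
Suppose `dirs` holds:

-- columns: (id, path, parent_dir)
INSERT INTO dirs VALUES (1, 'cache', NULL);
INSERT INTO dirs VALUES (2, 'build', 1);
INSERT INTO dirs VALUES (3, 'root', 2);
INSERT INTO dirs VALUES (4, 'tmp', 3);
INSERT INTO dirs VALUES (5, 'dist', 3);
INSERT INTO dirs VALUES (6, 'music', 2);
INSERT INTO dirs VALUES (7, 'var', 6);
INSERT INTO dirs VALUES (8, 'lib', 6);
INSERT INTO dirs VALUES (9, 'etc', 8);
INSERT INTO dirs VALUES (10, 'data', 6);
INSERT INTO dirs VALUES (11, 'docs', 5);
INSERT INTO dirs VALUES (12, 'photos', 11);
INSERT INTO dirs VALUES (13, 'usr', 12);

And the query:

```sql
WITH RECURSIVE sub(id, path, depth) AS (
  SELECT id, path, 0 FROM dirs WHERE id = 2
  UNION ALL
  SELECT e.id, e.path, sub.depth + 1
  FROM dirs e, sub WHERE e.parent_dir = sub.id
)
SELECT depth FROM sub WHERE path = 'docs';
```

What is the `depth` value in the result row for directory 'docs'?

3

Base: id=2 (build) at depth 0.
Iteration 1: rows with parent_dir in {2} -> root (id 3, depth 1), music (id 6, depth 1).
Iteration 2: rows with parent_dir in {3,6} -> tmp (id 4, depth 2), dist (id 5, depth 2), var (id 7, depth 2), lib (id 8, depth 2), data (id 10, depth 2).
Iteration 3: rows with parent_dir in {4,5,7,8,10} -> etc (id 9, depth 3), docs (id 11, depth 3).
Iteration 4: rows with parent_dir in {9,11} -> photos (id 12, depth 4).
Iteration 5: rows with parent_dir in {12} -> usr (id 13, depth 5).
Iteration 6: no rows with parent_dir in {13}; recursion stops.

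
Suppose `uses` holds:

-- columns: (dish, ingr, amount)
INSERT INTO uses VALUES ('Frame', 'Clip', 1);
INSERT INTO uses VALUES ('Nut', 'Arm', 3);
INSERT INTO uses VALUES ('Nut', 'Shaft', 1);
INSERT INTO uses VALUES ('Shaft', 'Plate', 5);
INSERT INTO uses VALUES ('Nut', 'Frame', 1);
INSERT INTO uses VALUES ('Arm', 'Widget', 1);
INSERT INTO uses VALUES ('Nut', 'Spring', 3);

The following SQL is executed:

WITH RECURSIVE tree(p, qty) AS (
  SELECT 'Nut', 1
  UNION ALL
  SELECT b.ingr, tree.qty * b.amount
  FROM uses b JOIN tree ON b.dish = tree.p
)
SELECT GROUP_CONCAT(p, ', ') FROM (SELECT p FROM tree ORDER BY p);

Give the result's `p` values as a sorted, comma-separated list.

Arm, Clip, Frame, Nut, Plate, Shaft, Spring, Widget

Base: (Nut, qty=1).
Iteration 1: components of {Nut} -> Arm = 1*3 = 3, Frame = 1*1 = 1, Shaft = 1*1 = 1, Spring = 1*3 = 3.
Iteration 2: components of {Arm,Frame,Shaft,Spring} -> Clip = 1*1 = 1, Plate = 1*5 = 5, Widget = 3*1 = 3.
Iteration 3: no further components; recursion stops.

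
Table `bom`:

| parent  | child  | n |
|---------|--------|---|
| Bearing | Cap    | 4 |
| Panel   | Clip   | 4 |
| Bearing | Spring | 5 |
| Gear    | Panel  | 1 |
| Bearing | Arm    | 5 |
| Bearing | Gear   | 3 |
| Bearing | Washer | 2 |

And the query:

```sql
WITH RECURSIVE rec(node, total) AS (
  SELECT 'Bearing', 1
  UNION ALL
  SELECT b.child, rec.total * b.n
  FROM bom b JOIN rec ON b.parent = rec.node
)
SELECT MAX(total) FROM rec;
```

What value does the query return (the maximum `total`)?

12

Base: (Bearing, total=1).
Iteration 1: components of {Bearing} -> Arm = 1*5 = 5, Cap = 1*4 = 4, Gear = 1*3 = 3, Spring = 1*5 = 5, Washer = 1*2 = 2.
Iteration 2: components of {Arm,Cap,Gear,Spring,Washer} -> Panel = 3*1 = 3.
Iteration 3: components of {Panel} -> Clip = 3*4 = 12.
Iteration 4: no further components; recursion stops.
total values: 1, 4, 5, 3, 2, 5, 3, 12; the maximum is 12.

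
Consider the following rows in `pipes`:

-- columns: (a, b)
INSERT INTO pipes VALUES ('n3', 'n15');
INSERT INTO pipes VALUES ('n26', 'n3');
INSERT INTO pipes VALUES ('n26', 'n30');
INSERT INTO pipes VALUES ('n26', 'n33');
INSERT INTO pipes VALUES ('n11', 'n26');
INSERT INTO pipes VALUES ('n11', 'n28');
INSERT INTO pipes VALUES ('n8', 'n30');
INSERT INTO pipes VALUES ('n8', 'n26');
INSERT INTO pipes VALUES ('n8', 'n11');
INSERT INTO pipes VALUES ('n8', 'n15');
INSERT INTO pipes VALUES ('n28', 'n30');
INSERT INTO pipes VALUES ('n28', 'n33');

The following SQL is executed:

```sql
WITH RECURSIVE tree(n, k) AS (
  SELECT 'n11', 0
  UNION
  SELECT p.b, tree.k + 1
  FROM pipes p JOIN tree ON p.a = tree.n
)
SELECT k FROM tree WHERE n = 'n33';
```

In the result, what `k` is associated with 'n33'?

Base: (n11, k=0).
Iteration 1: edges from {n11} -> (n26, k=1), (n28, k=1).
Iteration 2: edges from {n26,n28} -> (n3, k=2), (n30, k=2), (n33, k=2). [UNION drops 2 duplicate row(s)]
Iteration 3: edges from {n3,n30,n33} -> (n15, k=3).
Iteration 4: no outgoing edges from {n15}; recursion stops.

2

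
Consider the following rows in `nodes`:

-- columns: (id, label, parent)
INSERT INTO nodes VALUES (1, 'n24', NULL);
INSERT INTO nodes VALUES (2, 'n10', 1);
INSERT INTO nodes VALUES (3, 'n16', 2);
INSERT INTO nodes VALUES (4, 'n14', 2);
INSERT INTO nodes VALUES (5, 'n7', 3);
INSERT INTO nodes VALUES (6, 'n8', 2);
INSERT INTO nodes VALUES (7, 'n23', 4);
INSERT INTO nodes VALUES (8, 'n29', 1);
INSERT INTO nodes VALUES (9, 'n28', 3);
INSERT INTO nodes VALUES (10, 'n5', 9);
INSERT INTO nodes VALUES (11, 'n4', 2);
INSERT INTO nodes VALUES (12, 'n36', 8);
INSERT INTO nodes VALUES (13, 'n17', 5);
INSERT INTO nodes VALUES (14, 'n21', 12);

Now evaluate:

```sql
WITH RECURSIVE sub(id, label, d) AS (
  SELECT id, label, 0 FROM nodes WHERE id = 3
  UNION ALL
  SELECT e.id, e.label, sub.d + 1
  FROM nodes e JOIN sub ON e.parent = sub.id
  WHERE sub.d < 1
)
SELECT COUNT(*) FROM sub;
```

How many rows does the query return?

3

Base: id=3 (n16) at d 0.
Iteration 1: rows with parent in {3} -> n7 (id 5, d 1), n28 (id 9, d 1).
Iteration 2: d < 1 fails for all current rows; recursion stops.
Total rows emitted: 3.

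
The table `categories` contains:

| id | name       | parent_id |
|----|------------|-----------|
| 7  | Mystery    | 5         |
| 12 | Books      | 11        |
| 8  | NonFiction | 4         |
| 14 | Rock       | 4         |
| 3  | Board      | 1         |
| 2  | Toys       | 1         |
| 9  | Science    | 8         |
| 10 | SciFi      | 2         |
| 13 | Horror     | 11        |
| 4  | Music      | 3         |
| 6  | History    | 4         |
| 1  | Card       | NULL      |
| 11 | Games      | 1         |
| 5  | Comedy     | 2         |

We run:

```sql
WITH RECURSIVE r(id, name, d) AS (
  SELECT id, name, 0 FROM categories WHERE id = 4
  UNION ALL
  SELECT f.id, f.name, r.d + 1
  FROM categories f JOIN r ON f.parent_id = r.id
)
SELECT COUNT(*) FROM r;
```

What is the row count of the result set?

5

Base: id=4 (Music) at d 0.
Iteration 1: rows with parent_id in {4} -> History (id 6, d 1), NonFiction (id 8, d 1), Rock (id 14, d 1).
Iteration 2: rows with parent_id in {6,8,14} -> Science (id 9, d 2).
Iteration 3: no rows with parent_id in {9}; recursion stops.
Total rows emitted: 5.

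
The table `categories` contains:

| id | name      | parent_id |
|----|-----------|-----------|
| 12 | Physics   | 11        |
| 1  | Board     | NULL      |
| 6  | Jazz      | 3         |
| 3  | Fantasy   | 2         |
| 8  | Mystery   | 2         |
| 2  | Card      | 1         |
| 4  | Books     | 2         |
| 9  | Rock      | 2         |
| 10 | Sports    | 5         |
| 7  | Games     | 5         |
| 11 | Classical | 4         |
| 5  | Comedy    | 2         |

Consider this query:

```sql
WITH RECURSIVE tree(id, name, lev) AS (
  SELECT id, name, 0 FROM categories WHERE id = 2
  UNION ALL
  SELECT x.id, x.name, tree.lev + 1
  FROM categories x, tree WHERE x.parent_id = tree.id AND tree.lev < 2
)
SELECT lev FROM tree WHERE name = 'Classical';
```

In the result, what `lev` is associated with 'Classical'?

2

Base: id=2 (Card) at lev 0.
Iteration 1: rows with parent_id in {2} -> Fantasy (id 3, lev 1), Books (id 4, lev 1), Comedy (id 5, lev 1), Mystery (id 8, lev 1), Rock (id 9, lev 1).
Iteration 2: rows with parent_id in {3,4,5,8,9} -> Jazz (id 6, lev 2), Games (id 7, lev 2), Sports (id 10, lev 2), Classical (id 11, lev 2).
Iteration 3: lev < 2 fails for all current rows; recursion stops.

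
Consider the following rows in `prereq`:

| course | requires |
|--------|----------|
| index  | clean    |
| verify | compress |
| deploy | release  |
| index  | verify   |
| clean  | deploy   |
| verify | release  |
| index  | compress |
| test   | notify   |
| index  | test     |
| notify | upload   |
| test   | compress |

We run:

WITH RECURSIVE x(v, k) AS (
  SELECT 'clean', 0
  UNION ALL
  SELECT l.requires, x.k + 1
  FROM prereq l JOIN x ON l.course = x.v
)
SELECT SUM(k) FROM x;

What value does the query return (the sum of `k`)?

3

Base: (clean, k=0).
Iteration 1: edges from {clean} -> (deploy, k=1).
Iteration 2: edges from {deploy} -> (release, k=2).
Iteration 3: no outgoing edges from {release}; recursion stops.
SUM(k) = 0 + 1 + 2 = 3.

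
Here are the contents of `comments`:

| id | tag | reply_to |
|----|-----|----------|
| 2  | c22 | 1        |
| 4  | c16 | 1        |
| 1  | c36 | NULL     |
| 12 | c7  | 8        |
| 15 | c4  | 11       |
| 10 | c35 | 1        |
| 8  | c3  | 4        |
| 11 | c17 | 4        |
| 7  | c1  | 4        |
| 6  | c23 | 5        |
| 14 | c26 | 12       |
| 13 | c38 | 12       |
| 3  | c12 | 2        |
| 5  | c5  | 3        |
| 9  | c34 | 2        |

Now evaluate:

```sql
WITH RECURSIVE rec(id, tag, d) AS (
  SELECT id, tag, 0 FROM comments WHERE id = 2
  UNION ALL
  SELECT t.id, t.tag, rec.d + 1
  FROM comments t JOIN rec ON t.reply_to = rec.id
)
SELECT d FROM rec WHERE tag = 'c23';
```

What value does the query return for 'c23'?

3

Base: id=2 (c22) at d 0.
Iteration 1: rows with reply_to in {2} -> c12 (id 3, d 1), c34 (id 9, d 1).
Iteration 2: rows with reply_to in {3,9} -> c5 (id 5, d 2).
Iteration 3: rows with reply_to in {5} -> c23 (id 6, d 3).
Iteration 4: no rows with reply_to in {6}; recursion stops.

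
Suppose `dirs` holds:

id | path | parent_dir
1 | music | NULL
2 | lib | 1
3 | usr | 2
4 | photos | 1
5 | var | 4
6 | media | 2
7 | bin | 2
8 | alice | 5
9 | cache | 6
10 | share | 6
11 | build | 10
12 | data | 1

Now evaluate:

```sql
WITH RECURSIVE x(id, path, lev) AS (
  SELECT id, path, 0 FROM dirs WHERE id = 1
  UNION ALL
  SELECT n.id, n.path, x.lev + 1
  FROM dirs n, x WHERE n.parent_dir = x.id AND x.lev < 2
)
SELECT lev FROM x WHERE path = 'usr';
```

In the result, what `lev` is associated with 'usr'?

Base: id=1 (music) at lev 0.
Iteration 1: rows with parent_dir in {1} -> lib (id 2, lev 1), photos (id 4, lev 1), data (id 12, lev 1).
Iteration 2: rows with parent_dir in {2,4,12} -> usr (id 3, lev 2), var (id 5, lev 2), media (id 6, lev 2), bin (id 7, lev 2).
Iteration 3: lev < 2 fails for all current rows; recursion stops.

2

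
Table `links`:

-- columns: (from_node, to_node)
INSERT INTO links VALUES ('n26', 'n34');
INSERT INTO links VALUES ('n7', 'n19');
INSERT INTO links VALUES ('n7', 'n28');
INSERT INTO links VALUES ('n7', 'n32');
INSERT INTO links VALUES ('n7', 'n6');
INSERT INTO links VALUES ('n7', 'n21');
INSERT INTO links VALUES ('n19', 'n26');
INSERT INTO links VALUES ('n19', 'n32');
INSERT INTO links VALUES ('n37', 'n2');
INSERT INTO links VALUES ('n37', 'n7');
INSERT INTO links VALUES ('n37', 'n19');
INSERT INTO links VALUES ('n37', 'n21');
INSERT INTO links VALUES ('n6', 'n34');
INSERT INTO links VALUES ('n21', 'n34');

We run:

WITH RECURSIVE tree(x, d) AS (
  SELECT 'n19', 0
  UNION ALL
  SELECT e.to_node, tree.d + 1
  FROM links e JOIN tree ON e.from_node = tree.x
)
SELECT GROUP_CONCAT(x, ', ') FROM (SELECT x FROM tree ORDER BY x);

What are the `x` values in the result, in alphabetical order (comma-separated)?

n19, n26, n32, n34

Base: (n19, d=0).
Iteration 1: edges from {n19} -> (n26, d=1), (n32, d=1).
Iteration 2: edges from {n26,n32} -> (n34, d=2).
Iteration 3: no outgoing edges from {n34}; recursion stops.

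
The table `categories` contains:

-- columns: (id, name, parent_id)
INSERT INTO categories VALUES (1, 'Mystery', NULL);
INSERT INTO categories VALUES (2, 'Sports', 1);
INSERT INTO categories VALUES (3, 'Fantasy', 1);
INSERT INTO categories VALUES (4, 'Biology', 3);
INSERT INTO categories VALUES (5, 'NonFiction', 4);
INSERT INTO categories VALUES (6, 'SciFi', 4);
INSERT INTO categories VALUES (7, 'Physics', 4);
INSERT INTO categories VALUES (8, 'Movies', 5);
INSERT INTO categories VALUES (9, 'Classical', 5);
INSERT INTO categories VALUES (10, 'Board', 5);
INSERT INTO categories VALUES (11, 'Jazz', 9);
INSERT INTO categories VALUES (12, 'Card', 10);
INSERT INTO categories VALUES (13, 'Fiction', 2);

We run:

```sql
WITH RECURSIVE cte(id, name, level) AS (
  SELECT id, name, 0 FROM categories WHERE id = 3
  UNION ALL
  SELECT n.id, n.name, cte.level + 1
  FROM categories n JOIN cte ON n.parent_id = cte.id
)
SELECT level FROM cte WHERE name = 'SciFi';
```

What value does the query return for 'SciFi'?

2

Base: id=3 (Fantasy) at level 0.
Iteration 1: rows with parent_id in {3} -> Biology (id 4, level 1).
Iteration 2: rows with parent_id in {4} -> NonFiction (id 5, level 2), SciFi (id 6, level 2), Physics (id 7, level 2).
Iteration 3: rows with parent_id in {5,6,7} -> Movies (id 8, level 3), Classical (id 9, level 3), Board (id 10, level 3).
Iteration 4: rows with parent_id in {8,9,10} -> Jazz (id 11, level 4), Card (id 12, level 4).
Iteration 5: no rows with parent_id in {11,12}; recursion stops.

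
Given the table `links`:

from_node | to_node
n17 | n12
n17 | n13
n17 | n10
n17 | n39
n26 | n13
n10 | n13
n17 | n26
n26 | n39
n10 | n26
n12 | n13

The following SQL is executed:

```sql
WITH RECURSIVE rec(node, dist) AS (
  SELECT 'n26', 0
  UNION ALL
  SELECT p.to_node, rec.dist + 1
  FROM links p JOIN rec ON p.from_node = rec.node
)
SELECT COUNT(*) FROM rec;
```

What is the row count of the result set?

3

Base: (n26, dist=0).
Iteration 1: edges from {n26} -> (n13, dist=1), (n39, dist=1).
Iteration 2: no outgoing edges from {n13,n39}; recursion stops.
Total rows emitted: 3.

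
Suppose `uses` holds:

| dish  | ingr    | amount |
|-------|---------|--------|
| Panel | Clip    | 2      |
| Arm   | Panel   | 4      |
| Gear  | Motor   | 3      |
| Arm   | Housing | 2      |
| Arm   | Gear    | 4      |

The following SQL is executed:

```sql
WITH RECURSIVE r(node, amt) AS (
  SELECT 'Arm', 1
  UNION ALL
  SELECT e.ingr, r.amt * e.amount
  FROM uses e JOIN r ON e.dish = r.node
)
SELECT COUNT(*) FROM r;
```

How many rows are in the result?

6

Base: (Arm, amt=1).
Iteration 1: components of {Arm} -> Gear = 1*4 = 4, Housing = 1*2 = 2, Panel = 1*4 = 4.
Iteration 2: components of {Gear,Housing,Panel} -> Clip = 4*2 = 8, Motor = 4*3 = 12.
Iteration 3: no further components; recursion stops.
Total rows emitted: 6.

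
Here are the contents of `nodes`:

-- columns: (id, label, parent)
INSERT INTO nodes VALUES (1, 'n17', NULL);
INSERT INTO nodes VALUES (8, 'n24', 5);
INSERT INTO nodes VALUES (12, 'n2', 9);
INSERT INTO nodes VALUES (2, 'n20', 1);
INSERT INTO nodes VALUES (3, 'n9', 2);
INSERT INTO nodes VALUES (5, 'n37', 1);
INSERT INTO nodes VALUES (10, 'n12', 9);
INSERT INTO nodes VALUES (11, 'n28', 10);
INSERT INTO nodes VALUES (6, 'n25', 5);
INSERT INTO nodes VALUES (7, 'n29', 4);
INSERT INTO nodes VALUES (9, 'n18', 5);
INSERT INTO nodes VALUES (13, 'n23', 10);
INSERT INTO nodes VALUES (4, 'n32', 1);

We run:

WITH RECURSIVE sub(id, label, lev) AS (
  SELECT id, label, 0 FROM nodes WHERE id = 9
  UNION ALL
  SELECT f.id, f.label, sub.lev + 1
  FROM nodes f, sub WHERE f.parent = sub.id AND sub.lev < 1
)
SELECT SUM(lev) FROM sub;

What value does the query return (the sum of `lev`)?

Base: id=9 (n18) at lev 0.
Iteration 1: rows with parent in {9} -> n12 (id 10, lev 1), n2 (id 12, lev 1).
Iteration 2: lev < 1 fails for all current rows; recursion stops.
SUM(lev) = 0 + 1 + 1 = 2.

2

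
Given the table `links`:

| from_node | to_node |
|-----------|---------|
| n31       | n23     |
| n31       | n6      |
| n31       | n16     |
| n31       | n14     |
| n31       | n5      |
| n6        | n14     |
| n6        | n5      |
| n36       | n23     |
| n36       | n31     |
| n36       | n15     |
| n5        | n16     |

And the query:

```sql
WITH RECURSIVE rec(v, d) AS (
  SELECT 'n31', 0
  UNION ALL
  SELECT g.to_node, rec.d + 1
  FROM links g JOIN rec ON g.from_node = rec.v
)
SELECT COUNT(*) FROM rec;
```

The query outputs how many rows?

Base: (n31, d=0).
Iteration 1: edges from {n31} -> (n14, d=1), (n16, d=1), (n23, d=1), (n5, d=1), (n6, d=1).
Iteration 2: edges from {n14,n16,n23,n5,n6} -> (n14, d=2), (n16, d=2), (n5, d=2).
Iteration 3: edges from {n14,n16,n5} -> (n16, d=3).
Iteration 4: no outgoing edges from {n16}; recursion stops.
Total rows emitted: 10.

10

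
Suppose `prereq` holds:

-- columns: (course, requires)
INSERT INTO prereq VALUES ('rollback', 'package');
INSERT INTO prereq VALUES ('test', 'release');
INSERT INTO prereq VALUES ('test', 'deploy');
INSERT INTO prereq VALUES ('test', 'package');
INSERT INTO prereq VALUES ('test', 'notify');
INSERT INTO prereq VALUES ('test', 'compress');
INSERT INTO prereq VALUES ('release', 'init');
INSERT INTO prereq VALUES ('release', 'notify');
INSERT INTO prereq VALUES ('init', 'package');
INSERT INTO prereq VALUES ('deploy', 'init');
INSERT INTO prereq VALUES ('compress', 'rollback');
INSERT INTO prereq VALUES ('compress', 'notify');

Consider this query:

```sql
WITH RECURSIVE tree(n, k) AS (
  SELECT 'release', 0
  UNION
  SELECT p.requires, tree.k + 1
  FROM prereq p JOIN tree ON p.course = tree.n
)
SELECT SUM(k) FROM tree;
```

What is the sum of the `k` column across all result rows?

Base: (release, k=0).
Iteration 1: edges from {release} -> (init, k=1), (notify, k=1).
Iteration 2: edges from {init,notify} -> (package, k=2).
Iteration 3: no outgoing edges from {package}; recursion stops.
SUM(k) = 0 + 1 + 1 + 2 = 4.

4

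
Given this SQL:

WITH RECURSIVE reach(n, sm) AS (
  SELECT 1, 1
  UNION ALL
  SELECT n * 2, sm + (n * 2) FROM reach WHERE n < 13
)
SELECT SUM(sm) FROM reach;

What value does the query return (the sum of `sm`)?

Base: n=1, sm=1.
Iteration 1: 1 < 13 holds -> n = 1 * 2 = 2, sm = 1 + 2 = 3.
Iteration 2: 2 < 13 holds -> n = 2 * 2 = 4, sm = 3 + 4 = 7.
Iteration 3: 4 < 13 holds -> n = 4 * 2 = 8, sm = 7 + 8 = 15.
Iteration 4: 8 < 13 holds -> n = 8 * 2 = 16, sm = 15 + 16 = 31.
Iteration 5: 16 < 13 fails; recursion stops.
SUM(sm) = 1 + 3 + 7 + 15 + 31 = 57.

57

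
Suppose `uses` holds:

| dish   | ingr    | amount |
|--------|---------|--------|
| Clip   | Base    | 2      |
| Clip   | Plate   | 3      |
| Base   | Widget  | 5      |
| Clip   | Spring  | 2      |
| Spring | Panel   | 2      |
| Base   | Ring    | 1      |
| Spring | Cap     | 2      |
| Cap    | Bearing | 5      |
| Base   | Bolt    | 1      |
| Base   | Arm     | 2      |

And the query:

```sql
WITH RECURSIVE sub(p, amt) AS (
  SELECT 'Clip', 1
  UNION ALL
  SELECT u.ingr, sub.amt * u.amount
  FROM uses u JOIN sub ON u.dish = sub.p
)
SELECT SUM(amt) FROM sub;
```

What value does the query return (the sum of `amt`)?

54

Base: (Clip, amt=1).
Iteration 1: components of {Clip} -> Base = 1*2 = 2, Plate = 1*3 = 3, Spring = 1*2 = 2.
Iteration 2: components of {Base,Plate,Spring} -> Arm = 2*2 = 4, Bolt = 2*1 = 2, Cap = 2*2 = 4, Panel = 2*2 = 4, Ring = 2*1 = 2, Widget = 2*5 = 10.
Iteration 3: components of {Arm,Bolt,Cap,Panel,Ring,Widget} -> Bearing = 4*5 = 20.
Iteration 4: no further components; recursion stops.
SUM(amt) = 1 + 2 + 3 + 2 + 10 + 2 + 2 + 4 + 4 + 4 + 20 = 54.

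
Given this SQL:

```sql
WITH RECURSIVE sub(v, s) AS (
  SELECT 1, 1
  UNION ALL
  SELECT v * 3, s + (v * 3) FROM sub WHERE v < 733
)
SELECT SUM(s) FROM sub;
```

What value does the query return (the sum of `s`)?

Base: v=1, s=1.
Iteration 1: 1 < 733 holds -> v = 1 * 3 = 3, s = 1 + 3 = 4.
Iteration 2: 3 < 733 holds -> v = 3 * 3 = 9, s = 4 + 9 = 13.
Iteration 3: 9 < 733 holds -> v = 9 * 3 = 27, s = 13 + 27 = 40.
Iteration 4: 27 < 733 holds -> v = 27 * 3 = 81, s = 40 + 81 = 121.
Iteration 5: 81 < 733 holds -> v = 81 * 3 = 243, s = 121 + 243 = 364.
Iteration 6: 243 < 733 holds -> v = 243 * 3 = 729, s = 364 + 729 = 1093.
Iteration 7: 729 < 733 holds -> v = 729 * 3 = 2187, s = 1093 + 2187 = 3280.
Iteration 8: 2187 < 733 fails; recursion stops.
SUM(s) = 1 + 4 + 13 + 40 + 121 + 364 + 1093 + 3280 = 4916.

4916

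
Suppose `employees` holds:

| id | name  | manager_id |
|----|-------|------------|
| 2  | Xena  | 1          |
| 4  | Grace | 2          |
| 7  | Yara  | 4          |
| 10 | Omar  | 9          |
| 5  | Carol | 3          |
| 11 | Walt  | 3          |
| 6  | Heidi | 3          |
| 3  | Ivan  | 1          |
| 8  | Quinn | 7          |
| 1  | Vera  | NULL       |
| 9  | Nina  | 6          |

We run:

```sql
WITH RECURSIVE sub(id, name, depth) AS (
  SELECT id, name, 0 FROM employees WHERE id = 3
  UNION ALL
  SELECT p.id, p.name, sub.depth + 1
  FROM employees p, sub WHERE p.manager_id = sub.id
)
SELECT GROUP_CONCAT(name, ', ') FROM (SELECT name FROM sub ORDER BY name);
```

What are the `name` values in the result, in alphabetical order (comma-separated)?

Base: id=3 (Ivan) at depth 0.
Iteration 1: rows with manager_id in {3} -> Carol (id 5, depth 1), Heidi (id 6, depth 1), Walt (id 11, depth 1).
Iteration 2: rows with manager_id in {5,6,11} -> Nina (id 9, depth 2).
Iteration 3: rows with manager_id in {9} -> Omar (id 10, depth 3).
Iteration 4: no rows with manager_id in {10}; recursion stops.

Carol, Heidi, Ivan, Nina, Omar, Walt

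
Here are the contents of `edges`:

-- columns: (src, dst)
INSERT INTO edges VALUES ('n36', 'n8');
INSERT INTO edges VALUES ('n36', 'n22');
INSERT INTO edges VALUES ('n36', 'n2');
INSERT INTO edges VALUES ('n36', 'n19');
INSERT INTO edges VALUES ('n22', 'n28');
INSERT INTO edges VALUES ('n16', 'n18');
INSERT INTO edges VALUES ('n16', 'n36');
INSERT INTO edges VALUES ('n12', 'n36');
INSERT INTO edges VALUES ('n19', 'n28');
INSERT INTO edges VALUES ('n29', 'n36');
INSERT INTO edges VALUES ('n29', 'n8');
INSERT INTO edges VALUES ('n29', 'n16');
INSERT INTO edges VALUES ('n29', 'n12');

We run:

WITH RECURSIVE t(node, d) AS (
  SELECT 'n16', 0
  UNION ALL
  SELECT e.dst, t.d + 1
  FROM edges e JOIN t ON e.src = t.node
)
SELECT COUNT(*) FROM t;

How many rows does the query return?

9

Base: (n16, d=0).
Iteration 1: edges from {n16} -> (n18, d=1), (n36, d=1).
Iteration 2: edges from {n18,n36} -> (n19, d=2), (n2, d=2), (n22, d=2), (n8, d=2).
Iteration 3: edges from {n19,n2,n22,n8} -> (n28, d=3) x2. [UNION ALL keeps all 2 new rows, including repeats]
Iteration 4: no outgoing edges from {n28}; recursion stops.
Total rows emitted: 9.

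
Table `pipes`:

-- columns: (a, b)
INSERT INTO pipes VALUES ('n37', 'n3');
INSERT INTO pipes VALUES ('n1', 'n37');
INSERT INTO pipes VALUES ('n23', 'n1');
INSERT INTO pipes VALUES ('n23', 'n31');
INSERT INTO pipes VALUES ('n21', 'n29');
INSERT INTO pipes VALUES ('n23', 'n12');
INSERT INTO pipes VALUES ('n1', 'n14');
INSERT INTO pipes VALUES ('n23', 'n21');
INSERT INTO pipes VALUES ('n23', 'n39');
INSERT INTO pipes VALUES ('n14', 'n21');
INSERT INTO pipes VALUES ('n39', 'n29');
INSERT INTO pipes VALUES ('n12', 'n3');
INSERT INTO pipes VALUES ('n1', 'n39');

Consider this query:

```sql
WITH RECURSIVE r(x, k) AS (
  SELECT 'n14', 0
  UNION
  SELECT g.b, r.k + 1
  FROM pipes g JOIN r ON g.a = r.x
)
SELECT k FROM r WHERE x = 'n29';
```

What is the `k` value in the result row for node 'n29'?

2

Base: (n14, k=0).
Iteration 1: edges from {n14} -> (n21, k=1).
Iteration 2: edges from {n21} -> (n29, k=2).
Iteration 3: no outgoing edges from {n29}; recursion stops.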